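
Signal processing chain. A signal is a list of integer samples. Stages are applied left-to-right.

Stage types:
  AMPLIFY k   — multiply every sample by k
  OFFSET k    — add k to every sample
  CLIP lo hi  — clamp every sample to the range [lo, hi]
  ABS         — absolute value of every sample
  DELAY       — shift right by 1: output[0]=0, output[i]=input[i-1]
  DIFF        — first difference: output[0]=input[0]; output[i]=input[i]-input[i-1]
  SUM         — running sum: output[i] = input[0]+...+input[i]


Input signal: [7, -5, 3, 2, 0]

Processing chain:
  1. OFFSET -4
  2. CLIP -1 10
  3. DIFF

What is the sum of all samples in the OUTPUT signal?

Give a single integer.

Answer: -1

Derivation:
Input: [7, -5, 3, 2, 0]
Stage 1 (OFFSET -4): 7+-4=3, -5+-4=-9, 3+-4=-1, 2+-4=-2, 0+-4=-4 -> [3, -9, -1, -2, -4]
Stage 2 (CLIP -1 10): clip(3,-1,10)=3, clip(-9,-1,10)=-1, clip(-1,-1,10)=-1, clip(-2,-1,10)=-1, clip(-4,-1,10)=-1 -> [3, -1, -1, -1, -1]
Stage 3 (DIFF): s[0]=3, -1-3=-4, -1--1=0, -1--1=0, -1--1=0 -> [3, -4, 0, 0, 0]
Output sum: -1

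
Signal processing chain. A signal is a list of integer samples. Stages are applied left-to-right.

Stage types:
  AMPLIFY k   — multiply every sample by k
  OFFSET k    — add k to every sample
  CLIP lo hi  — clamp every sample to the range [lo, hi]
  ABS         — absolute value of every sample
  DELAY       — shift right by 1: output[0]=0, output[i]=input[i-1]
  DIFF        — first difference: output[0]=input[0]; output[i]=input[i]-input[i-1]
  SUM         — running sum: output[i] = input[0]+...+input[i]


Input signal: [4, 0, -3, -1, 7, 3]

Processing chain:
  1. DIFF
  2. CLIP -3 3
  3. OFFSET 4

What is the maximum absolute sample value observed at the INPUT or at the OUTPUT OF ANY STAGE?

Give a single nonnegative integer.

Answer: 8

Derivation:
Input: [4, 0, -3, -1, 7, 3] (max |s|=7)
Stage 1 (DIFF): s[0]=4, 0-4=-4, -3-0=-3, -1--3=2, 7--1=8, 3-7=-4 -> [4, -4, -3, 2, 8, -4] (max |s|=8)
Stage 2 (CLIP -3 3): clip(4,-3,3)=3, clip(-4,-3,3)=-3, clip(-3,-3,3)=-3, clip(2,-3,3)=2, clip(8,-3,3)=3, clip(-4,-3,3)=-3 -> [3, -3, -3, 2, 3, -3] (max |s|=3)
Stage 3 (OFFSET 4): 3+4=7, -3+4=1, -3+4=1, 2+4=6, 3+4=7, -3+4=1 -> [7, 1, 1, 6, 7, 1] (max |s|=7)
Overall max amplitude: 8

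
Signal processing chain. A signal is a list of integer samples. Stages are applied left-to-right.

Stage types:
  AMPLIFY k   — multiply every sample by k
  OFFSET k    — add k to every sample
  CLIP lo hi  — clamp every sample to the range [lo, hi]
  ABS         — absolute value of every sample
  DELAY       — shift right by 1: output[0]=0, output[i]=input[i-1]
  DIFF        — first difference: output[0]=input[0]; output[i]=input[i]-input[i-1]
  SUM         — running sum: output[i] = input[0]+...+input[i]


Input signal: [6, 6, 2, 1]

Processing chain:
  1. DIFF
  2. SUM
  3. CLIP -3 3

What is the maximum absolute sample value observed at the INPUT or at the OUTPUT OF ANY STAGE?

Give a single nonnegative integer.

Answer: 6

Derivation:
Input: [6, 6, 2, 1] (max |s|=6)
Stage 1 (DIFF): s[0]=6, 6-6=0, 2-6=-4, 1-2=-1 -> [6, 0, -4, -1] (max |s|=6)
Stage 2 (SUM): sum[0..0]=6, sum[0..1]=6, sum[0..2]=2, sum[0..3]=1 -> [6, 6, 2, 1] (max |s|=6)
Stage 3 (CLIP -3 3): clip(6,-3,3)=3, clip(6,-3,3)=3, clip(2,-3,3)=2, clip(1,-3,3)=1 -> [3, 3, 2, 1] (max |s|=3)
Overall max amplitude: 6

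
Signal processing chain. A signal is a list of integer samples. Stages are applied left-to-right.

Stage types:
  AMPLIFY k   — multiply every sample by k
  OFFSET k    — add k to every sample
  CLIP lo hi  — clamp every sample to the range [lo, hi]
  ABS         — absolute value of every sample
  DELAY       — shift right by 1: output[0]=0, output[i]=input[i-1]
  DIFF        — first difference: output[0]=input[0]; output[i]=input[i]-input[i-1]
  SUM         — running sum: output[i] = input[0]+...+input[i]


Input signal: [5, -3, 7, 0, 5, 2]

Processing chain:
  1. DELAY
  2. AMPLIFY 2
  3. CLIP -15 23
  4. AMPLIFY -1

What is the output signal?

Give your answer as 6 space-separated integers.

Input: [5, -3, 7, 0, 5, 2]
Stage 1 (DELAY): [0, 5, -3, 7, 0, 5] = [0, 5, -3, 7, 0, 5] -> [0, 5, -3, 7, 0, 5]
Stage 2 (AMPLIFY 2): 0*2=0, 5*2=10, -3*2=-6, 7*2=14, 0*2=0, 5*2=10 -> [0, 10, -6, 14, 0, 10]
Stage 3 (CLIP -15 23): clip(0,-15,23)=0, clip(10,-15,23)=10, clip(-6,-15,23)=-6, clip(14,-15,23)=14, clip(0,-15,23)=0, clip(10,-15,23)=10 -> [0, 10, -6, 14, 0, 10]
Stage 4 (AMPLIFY -1): 0*-1=0, 10*-1=-10, -6*-1=6, 14*-1=-14, 0*-1=0, 10*-1=-10 -> [0, -10, 6, -14, 0, -10]

Answer: 0 -10 6 -14 0 -10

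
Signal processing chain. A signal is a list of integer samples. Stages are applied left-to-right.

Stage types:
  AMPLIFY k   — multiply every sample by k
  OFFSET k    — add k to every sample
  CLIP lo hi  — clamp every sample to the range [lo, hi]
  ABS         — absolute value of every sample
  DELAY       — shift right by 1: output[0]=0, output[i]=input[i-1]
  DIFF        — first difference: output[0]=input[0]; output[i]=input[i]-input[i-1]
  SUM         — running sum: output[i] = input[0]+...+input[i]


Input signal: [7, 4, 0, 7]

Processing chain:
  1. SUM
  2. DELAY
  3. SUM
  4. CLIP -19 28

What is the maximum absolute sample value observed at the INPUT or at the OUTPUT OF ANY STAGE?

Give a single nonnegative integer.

Answer: 29

Derivation:
Input: [7, 4, 0, 7] (max |s|=7)
Stage 1 (SUM): sum[0..0]=7, sum[0..1]=11, sum[0..2]=11, sum[0..3]=18 -> [7, 11, 11, 18] (max |s|=18)
Stage 2 (DELAY): [0, 7, 11, 11] = [0, 7, 11, 11] -> [0, 7, 11, 11] (max |s|=11)
Stage 3 (SUM): sum[0..0]=0, sum[0..1]=7, sum[0..2]=18, sum[0..3]=29 -> [0, 7, 18, 29] (max |s|=29)
Stage 4 (CLIP -19 28): clip(0,-19,28)=0, clip(7,-19,28)=7, clip(18,-19,28)=18, clip(29,-19,28)=28 -> [0, 7, 18, 28] (max |s|=28)
Overall max amplitude: 29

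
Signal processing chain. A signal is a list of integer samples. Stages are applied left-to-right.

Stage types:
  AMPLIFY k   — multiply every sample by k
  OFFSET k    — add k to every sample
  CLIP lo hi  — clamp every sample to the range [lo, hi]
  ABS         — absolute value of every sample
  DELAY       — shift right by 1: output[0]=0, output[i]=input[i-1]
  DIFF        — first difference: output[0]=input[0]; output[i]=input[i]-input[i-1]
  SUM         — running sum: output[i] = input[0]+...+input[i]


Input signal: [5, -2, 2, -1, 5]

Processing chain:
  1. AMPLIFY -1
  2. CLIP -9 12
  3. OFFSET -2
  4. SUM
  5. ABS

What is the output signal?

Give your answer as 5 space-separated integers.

Answer: 7 7 11 12 19

Derivation:
Input: [5, -2, 2, -1, 5]
Stage 1 (AMPLIFY -1): 5*-1=-5, -2*-1=2, 2*-1=-2, -1*-1=1, 5*-1=-5 -> [-5, 2, -2, 1, -5]
Stage 2 (CLIP -9 12): clip(-5,-9,12)=-5, clip(2,-9,12)=2, clip(-2,-9,12)=-2, clip(1,-9,12)=1, clip(-5,-9,12)=-5 -> [-5, 2, -2, 1, -5]
Stage 3 (OFFSET -2): -5+-2=-7, 2+-2=0, -2+-2=-4, 1+-2=-1, -5+-2=-7 -> [-7, 0, -4, -1, -7]
Stage 4 (SUM): sum[0..0]=-7, sum[0..1]=-7, sum[0..2]=-11, sum[0..3]=-12, sum[0..4]=-19 -> [-7, -7, -11, -12, -19]
Stage 5 (ABS): |-7|=7, |-7|=7, |-11|=11, |-12|=12, |-19|=19 -> [7, 7, 11, 12, 19]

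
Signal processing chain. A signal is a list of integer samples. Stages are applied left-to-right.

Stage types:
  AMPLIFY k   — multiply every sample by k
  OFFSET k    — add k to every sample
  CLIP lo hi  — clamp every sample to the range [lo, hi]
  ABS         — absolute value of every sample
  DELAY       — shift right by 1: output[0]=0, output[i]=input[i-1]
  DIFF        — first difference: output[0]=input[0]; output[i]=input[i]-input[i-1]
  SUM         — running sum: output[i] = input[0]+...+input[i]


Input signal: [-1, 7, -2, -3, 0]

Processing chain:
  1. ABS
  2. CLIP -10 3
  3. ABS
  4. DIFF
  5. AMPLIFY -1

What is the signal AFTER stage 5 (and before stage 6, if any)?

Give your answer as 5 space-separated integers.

Answer: -1 -2 1 -1 3

Derivation:
Input: [-1, 7, -2, -3, 0]
Stage 1 (ABS): |-1|=1, |7|=7, |-2|=2, |-3|=3, |0|=0 -> [1, 7, 2, 3, 0]
Stage 2 (CLIP -10 3): clip(1,-10,3)=1, clip(7,-10,3)=3, clip(2,-10,3)=2, clip(3,-10,3)=3, clip(0,-10,3)=0 -> [1, 3, 2, 3, 0]
Stage 3 (ABS): |1|=1, |3|=3, |2|=2, |3|=3, |0|=0 -> [1, 3, 2, 3, 0]
Stage 4 (DIFF): s[0]=1, 3-1=2, 2-3=-1, 3-2=1, 0-3=-3 -> [1, 2, -1, 1, -3]
Stage 5 (AMPLIFY -1): 1*-1=-1, 2*-1=-2, -1*-1=1, 1*-1=-1, -3*-1=3 -> [-1, -2, 1, -1, 3]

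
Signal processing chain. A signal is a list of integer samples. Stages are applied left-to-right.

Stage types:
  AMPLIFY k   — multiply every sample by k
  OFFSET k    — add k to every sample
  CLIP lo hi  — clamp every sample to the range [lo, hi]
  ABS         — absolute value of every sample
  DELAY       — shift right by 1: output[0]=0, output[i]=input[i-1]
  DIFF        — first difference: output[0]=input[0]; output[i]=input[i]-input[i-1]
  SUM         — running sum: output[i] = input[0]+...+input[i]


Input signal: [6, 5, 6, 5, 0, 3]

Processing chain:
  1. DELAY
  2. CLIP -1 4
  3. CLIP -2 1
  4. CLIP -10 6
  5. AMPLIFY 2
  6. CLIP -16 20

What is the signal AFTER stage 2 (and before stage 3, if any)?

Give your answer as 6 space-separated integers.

Answer: 0 4 4 4 4 0

Derivation:
Input: [6, 5, 6, 5, 0, 3]
Stage 1 (DELAY): [0, 6, 5, 6, 5, 0] = [0, 6, 5, 6, 5, 0] -> [0, 6, 5, 6, 5, 0]
Stage 2 (CLIP -1 4): clip(0,-1,4)=0, clip(6,-1,4)=4, clip(5,-1,4)=4, clip(6,-1,4)=4, clip(5,-1,4)=4, clip(0,-1,4)=0 -> [0, 4, 4, 4, 4, 0]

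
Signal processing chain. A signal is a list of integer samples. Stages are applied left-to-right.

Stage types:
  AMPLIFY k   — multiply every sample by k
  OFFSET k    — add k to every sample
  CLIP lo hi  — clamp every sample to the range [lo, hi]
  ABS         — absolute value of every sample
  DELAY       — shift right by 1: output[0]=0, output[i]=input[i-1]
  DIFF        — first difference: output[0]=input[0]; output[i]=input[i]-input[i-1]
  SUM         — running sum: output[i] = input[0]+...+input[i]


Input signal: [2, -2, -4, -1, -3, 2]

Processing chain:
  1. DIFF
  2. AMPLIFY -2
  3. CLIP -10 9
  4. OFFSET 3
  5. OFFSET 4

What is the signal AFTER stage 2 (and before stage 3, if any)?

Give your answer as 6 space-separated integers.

Input: [2, -2, -4, -1, -3, 2]
Stage 1 (DIFF): s[0]=2, -2-2=-4, -4--2=-2, -1--4=3, -3--1=-2, 2--3=5 -> [2, -4, -2, 3, -2, 5]
Stage 2 (AMPLIFY -2): 2*-2=-4, -4*-2=8, -2*-2=4, 3*-2=-6, -2*-2=4, 5*-2=-10 -> [-4, 8, 4, -6, 4, -10]

Answer: -4 8 4 -6 4 -10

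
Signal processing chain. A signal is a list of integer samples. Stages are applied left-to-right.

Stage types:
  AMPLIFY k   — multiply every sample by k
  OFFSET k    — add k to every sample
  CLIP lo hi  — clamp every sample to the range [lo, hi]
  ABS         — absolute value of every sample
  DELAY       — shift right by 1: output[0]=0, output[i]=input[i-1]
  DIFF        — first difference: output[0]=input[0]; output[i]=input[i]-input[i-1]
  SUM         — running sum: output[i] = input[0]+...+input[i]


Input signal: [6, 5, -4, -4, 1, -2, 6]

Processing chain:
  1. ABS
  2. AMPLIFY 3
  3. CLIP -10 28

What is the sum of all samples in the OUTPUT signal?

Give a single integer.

Answer: 84

Derivation:
Input: [6, 5, -4, -4, 1, -2, 6]
Stage 1 (ABS): |6|=6, |5|=5, |-4|=4, |-4|=4, |1|=1, |-2|=2, |6|=6 -> [6, 5, 4, 4, 1, 2, 6]
Stage 2 (AMPLIFY 3): 6*3=18, 5*3=15, 4*3=12, 4*3=12, 1*3=3, 2*3=6, 6*3=18 -> [18, 15, 12, 12, 3, 6, 18]
Stage 3 (CLIP -10 28): clip(18,-10,28)=18, clip(15,-10,28)=15, clip(12,-10,28)=12, clip(12,-10,28)=12, clip(3,-10,28)=3, clip(6,-10,28)=6, clip(18,-10,28)=18 -> [18, 15, 12, 12, 3, 6, 18]
Output sum: 84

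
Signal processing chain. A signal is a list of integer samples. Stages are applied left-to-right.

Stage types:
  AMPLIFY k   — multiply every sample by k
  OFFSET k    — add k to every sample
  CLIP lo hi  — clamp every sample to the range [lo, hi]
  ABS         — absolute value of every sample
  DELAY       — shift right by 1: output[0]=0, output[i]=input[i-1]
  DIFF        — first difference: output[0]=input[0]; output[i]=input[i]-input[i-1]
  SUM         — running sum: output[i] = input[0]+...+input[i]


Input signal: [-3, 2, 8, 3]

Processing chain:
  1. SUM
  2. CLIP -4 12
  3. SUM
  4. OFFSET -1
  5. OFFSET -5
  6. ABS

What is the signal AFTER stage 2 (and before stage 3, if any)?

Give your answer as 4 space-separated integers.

Answer: -3 -1 7 10

Derivation:
Input: [-3, 2, 8, 3]
Stage 1 (SUM): sum[0..0]=-3, sum[0..1]=-1, sum[0..2]=7, sum[0..3]=10 -> [-3, -1, 7, 10]
Stage 2 (CLIP -4 12): clip(-3,-4,12)=-3, clip(-1,-4,12)=-1, clip(7,-4,12)=7, clip(10,-4,12)=10 -> [-3, -1, 7, 10]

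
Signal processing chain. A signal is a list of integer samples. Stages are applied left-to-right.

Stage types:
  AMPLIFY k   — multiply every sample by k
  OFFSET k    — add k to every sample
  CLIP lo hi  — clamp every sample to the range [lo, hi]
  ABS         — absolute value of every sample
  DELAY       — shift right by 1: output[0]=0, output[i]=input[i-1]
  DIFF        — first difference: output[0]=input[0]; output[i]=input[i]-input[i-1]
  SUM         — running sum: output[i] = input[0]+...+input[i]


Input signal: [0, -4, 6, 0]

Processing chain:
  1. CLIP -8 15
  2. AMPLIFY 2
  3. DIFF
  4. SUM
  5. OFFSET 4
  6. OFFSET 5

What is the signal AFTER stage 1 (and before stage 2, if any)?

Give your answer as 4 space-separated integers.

Answer: 0 -4 6 0

Derivation:
Input: [0, -4, 6, 0]
Stage 1 (CLIP -8 15): clip(0,-8,15)=0, clip(-4,-8,15)=-4, clip(6,-8,15)=6, clip(0,-8,15)=0 -> [0, -4, 6, 0]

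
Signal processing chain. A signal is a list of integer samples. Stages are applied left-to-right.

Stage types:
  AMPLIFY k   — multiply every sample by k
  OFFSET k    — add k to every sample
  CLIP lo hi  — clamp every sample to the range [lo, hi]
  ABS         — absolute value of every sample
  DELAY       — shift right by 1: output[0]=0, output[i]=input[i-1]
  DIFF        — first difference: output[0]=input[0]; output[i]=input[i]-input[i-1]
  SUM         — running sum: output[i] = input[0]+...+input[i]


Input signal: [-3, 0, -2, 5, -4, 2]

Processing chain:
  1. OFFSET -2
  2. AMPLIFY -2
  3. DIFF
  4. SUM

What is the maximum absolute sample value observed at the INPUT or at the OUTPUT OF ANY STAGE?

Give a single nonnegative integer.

Input: [-3, 0, -2, 5, -4, 2] (max |s|=5)
Stage 1 (OFFSET -2): -3+-2=-5, 0+-2=-2, -2+-2=-4, 5+-2=3, -4+-2=-6, 2+-2=0 -> [-5, -2, -4, 3, -6, 0] (max |s|=6)
Stage 2 (AMPLIFY -2): -5*-2=10, -2*-2=4, -4*-2=8, 3*-2=-6, -6*-2=12, 0*-2=0 -> [10, 4, 8, -6, 12, 0] (max |s|=12)
Stage 3 (DIFF): s[0]=10, 4-10=-6, 8-4=4, -6-8=-14, 12--6=18, 0-12=-12 -> [10, -6, 4, -14, 18, -12] (max |s|=18)
Stage 4 (SUM): sum[0..0]=10, sum[0..1]=4, sum[0..2]=8, sum[0..3]=-6, sum[0..4]=12, sum[0..5]=0 -> [10, 4, 8, -6, 12, 0] (max |s|=12)
Overall max amplitude: 18

Answer: 18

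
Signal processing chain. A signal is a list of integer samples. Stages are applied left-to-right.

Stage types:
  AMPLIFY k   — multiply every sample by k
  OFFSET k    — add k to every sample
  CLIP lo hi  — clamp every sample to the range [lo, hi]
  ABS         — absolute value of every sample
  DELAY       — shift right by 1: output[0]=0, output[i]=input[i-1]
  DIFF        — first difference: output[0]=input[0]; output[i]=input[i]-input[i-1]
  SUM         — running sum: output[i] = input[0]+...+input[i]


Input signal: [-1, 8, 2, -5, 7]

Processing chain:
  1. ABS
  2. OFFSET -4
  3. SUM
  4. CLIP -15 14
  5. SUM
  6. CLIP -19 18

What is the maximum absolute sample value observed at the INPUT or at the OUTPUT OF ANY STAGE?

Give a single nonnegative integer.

Answer: 8

Derivation:
Input: [-1, 8, 2, -5, 7] (max |s|=8)
Stage 1 (ABS): |-1|=1, |8|=8, |2|=2, |-5|=5, |7|=7 -> [1, 8, 2, 5, 7] (max |s|=8)
Stage 2 (OFFSET -4): 1+-4=-3, 8+-4=4, 2+-4=-2, 5+-4=1, 7+-4=3 -> [-3, 4, -2, 1, 3] (max |s|=4)
Stage 3 (SUM): sum[0..0]=-3, sum[0..1]=1, sum[0..2]=-1, sum[0..3]=0, sum[0..4]=3 -> [-3, 1, -1, 0, 3] (max |s|=3)
Stage 4 (CLIP -15 14): clip(-3,-15,14)=-3, clip(1,-15,14)=1, clip(-1,-15,14)=-1, clip(0,-15,14)=0, clip(3,-15,14)=3 -> [-3, 1, -1, 0, 3] (max |s|=3)
Stage 5 (SUM): sum[0..0]=-3, sum[0..1]=-2, sum[0..2]=-3, sum[0..3]=-3, sum[0..4]=0 -> [-3, -2, -3, -3, 0] (max |s|=3)
Stage 6 (CLIP -19 18): clip(-3,-19,18)=-3, clip(-2,-19,18)=-2, clip(-3,-19,18)=-3, clip(-3,-19,18)=-3, clip(0,-19,18)=0 -> [-3, -2, -3, -3, 0] (max |s|=3)
Overall max amplitude: 8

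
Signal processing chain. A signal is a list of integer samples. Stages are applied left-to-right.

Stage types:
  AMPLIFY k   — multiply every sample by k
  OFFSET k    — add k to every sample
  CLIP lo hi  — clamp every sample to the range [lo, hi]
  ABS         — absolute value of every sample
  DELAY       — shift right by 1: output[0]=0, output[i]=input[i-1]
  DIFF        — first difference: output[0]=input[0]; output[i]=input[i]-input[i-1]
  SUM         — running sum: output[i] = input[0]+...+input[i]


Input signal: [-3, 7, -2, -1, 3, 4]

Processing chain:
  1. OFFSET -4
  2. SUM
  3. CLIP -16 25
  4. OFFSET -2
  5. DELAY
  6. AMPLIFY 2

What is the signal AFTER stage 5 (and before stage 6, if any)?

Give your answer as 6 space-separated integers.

Answer: 0 -9 -6 -12 -17 -18

Derivation:
Input: [-3, 7, -2, -1, 3, 4]
Stage 1 (OFFSET -4): -3+-4=-7, 7+-4=3, -2+-4=-6, -1+-4=-5, 3+-4=-1, 4+-4=0 -> [-7, 3, -6, -5, -1, 0]
Stage 2 (SUM): sum[0..0]=-7, sum[0..1]=-4, sum[0..2]=-10, sum[0..3]=-15, sum[0..4]=-16, sum[0..5]=-16 -> [-7, -4, -10, -15, -16, -16]
Stage 3 (CLIP -16 25): clip(-7,-16,25)=-7, clip(-4,-16,25)=-4, clip(-10,-16,25)=-10, clip(-15,-16,25)=-15, clip(-16,-16,25)=-16, clip(-16,-16,25)=-16 -> [-7, -4, -10, -15, -16, -16]
Stage 4 (OFFSET -2): -7+-2=-9, -4+-2=-6, -10+-2=-12, -15+-2=-17, -16+-2=-18, -16+-2=-18 -> [-9, -6, -12, -17, -18, -18]
Stage 5 (DELAY): [0, -9, -6, -12, -17, -18] = [0, -9, -6, -12, -17, -18] -> [0, -9, -6, -12, -17, -18]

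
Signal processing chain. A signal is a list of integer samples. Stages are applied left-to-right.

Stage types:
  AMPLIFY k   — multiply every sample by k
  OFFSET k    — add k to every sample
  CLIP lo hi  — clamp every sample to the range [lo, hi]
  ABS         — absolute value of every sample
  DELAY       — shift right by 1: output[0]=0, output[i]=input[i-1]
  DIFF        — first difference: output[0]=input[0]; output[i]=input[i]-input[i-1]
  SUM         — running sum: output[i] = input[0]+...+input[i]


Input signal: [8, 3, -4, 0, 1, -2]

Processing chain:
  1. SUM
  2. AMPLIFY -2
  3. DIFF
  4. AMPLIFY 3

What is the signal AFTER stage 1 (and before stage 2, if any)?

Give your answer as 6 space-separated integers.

Input: [8, 3, -4, 0, 1, -2]
Stage 1 (SUM): sum[0..0]=8, sum[0..1]=11, sum[0..2]=7, sum[0..3]=7, sum[0..4]=8, sum[0..5]=6 -> [8, 11, 7, 7, 8, 6]

Answer: 8 11 7 7 8 6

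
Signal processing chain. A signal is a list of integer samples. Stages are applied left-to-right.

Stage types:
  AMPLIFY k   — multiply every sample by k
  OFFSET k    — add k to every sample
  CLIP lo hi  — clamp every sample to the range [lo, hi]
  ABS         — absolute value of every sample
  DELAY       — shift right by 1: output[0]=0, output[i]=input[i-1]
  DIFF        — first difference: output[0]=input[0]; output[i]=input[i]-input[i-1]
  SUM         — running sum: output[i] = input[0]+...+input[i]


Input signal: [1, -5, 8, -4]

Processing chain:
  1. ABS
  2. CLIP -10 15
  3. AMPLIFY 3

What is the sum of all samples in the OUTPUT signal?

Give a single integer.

Input: [1, -5, 8, -4]
Stage 1 (ABS): |1|=1, |-5|=5, |8|=8, |-4|=4 -> [1, 5, 8, 4]
Stage 2 (CLIP -10 15): clip(1,-10,15)=1, clip(5,-10,15)=5, clip(8,-10,15)=8, clip(4,-10,15)=4 -> [1, 5, 8, 4]
Stage 3 (AMPLIFY 3): 1*3=3, 5*3=15, 8*3=24, 4*3=12 -> [3, 15, 24, 12]
Output sum: 54

Answer: 54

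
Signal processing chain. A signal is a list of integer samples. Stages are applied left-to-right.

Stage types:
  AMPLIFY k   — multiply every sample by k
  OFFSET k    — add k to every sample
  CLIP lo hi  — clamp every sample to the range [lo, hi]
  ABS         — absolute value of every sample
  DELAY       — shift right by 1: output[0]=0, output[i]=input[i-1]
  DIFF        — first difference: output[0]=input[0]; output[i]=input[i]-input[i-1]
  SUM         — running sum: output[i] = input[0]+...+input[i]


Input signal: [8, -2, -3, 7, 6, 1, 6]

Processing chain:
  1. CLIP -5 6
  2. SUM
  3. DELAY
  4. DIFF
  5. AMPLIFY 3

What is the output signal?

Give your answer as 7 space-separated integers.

Input: [8, -2, -3, 7, 6, 1, 6]
Stage 1 (CLIP -5 6): clip(8,-5,6)=6, clip(-2,-5,6)=-2, clip(-3,-5,6)=-3, clip(7,-5,6)=6, clip(6,-5,6)=6, clip(1,-5,6)=1, clip(6,-5,6)=6 -> [6, -2, -3, 6, 6, 1, 6]
Stage 2 (SUM): sum[0..0]=6, sum[0..1]=4, sum[0..2]=1, sum[0..3]=7, sum[0..4]=13, sum[0..5]=14, sum[0..6]=20 -> [6, 4, 1, 7, 13, 14, 20]
Stage 3 (DELAY): [0, 6, 4, 1, 7, 13, 14] = [0, 6, 4, 1, 7, 13, 14] -> [0, 6, 4, 1, 7, 13, 14]
Stage 4 (DIFF): s[0]=0, 6-0=6, 4-6=-2, 1-4=-3, 7-1=6, 13-7=6, 14-13=1 -> [0, 6, -2, -3, 6, 6, 1]
Stage 5 (AMPLIFY 3): 0*3=0, 6*3=18, -2*3=-6, -3*3=-9, 6*3=18, 6*3=18, 1*3=3 -> [0, 18, -6, -9, 18, 18, 3]

Answer: 0 18 -6 -9 18 18 3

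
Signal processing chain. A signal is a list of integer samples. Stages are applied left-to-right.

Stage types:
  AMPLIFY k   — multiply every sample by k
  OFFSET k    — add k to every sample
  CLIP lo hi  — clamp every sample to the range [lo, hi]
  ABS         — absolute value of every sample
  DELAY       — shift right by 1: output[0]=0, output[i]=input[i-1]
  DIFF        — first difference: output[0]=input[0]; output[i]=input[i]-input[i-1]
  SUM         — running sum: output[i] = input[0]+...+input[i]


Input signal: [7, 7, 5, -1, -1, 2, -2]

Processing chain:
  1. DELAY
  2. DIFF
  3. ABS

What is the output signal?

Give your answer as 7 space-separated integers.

Input: [7, 7, 5, -1, -1, 2, -2]
Stage 1 (DELAY): [0, 7, 7, 5, -1, -1, 2] = [0, 7, 7, 5, -1, -1, 2] -> [0, 7, 7, 5, -1, -1, 2]
Stage 2 (DIFF): s[0]=0, 7-0=7, 7-7=0, 5-7=-2, -1-5=-6, -1--1=0, 2--1=3 -> [0, 7, 0, -2, -6, 0, 3]
Stage 3 (ABS): |0|=0, |7|=7, |0|=0, |-2|=2, |-6|=6, |0|=0, |3|=3 -> [0, 7, 0, 2, 6, 0, 3]

Answer: 0 7 0 2 6 0 3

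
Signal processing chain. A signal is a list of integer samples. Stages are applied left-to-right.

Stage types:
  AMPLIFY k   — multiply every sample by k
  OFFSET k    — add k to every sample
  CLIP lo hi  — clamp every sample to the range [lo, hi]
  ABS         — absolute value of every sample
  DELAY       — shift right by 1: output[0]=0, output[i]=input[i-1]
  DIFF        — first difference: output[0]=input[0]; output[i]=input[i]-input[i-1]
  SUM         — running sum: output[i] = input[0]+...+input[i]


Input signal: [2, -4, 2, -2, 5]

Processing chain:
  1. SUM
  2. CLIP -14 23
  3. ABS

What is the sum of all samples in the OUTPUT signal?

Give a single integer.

Answer: 9

Derivation:
Input: [2, -4, 2, -2, 5]
Stage 1 (SUM): sum[0..0]=2, sum[0..1]=-2, sum[0..2]=0, sum[0..3]=-2, sum[0..4]=3 -> [2, -2, 0, -2, 3]
Stage 2 (CLIP -14 23): clip(2,-14,23)=2, clip(-2,-14,23)=-2, clip(0,-14,23)=0, clip(-2,-14,23)=-2, clip(3,-14,23)=3 -> [2, -2, 0, -2, 3]
Stage 3 (ABS): |2|=2, |-2|=2, |0|=0, |-2|=2, |3|=3 -> [2, 2, 0, 2, 3]
Output sum: 9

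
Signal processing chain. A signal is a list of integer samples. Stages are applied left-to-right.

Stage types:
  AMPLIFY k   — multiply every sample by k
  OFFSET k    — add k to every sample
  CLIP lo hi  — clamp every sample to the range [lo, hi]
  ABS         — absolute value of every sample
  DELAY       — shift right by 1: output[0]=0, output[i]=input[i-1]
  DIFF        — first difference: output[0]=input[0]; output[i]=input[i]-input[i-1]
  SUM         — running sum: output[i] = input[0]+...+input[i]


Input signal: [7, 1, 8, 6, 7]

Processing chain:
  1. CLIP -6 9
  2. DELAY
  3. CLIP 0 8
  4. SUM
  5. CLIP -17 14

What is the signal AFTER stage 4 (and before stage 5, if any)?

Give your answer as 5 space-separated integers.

Answer: 0 7 8 16 22

Derivation:
Input: [7, 1, 8, 6, 7]
Stage 1 (CLIP -6 9): clip(7,-6,9)=7, clip(1,-6,9)=1, clip(8,-6,9)=8, clip(6,-6,9)=6, clip(7,-6,9)=7 -> [7, 1, 8, 6, 7]
Stage 2 (DELAY): [0, 7, 1, 8, 6] = [0, 7, 1, 8, 6] -> [0, 7, 1, 8, 6]
Stage 3 (CLIP 0 8): clip(0,0,8)=0, clip(7,0,8)=7, clip(1,0,8)=1, clip(8,0,8)=8, clip(6,0,8)=6 -> [0, 7, 1, 8, 6]
Stage 4 (SUM): sum[0..0]=0, sum[0..1]=7, sum[0..2]=8, sum[0..3]=16, sum[0..4]=22 -> [0, 7, 8, 16, 22]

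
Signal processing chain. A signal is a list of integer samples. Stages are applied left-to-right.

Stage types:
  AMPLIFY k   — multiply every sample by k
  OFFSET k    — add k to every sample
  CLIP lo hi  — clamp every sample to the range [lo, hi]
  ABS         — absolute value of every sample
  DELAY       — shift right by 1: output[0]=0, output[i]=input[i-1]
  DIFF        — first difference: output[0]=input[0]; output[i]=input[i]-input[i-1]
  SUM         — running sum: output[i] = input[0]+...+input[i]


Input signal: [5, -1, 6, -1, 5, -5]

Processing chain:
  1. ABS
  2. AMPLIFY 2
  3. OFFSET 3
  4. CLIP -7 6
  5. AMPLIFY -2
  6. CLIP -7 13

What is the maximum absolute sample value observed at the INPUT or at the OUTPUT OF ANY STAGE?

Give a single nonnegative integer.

Input: [5, -1, 6, -1, 5, -5] (max |s|=6)
Stage 1 (ABS): |5|=5, |-1|=1, |6|=6, |-1|=1, |5|=5, |-5|=5 -> [5, 1, 6, 1, 5, 5] (max |s|=6)
Stage 2 (AMPLIFY 2): 5*2=10, 1*2=2, 6*2=12, 1*2=2, 5*2=10, 5*2=10 -> [10, 2, 12, 2, 10, 10] (max |s|=12)
Stage 3 (OFFSET 3): 10+3=13, 2+3=5, 12+3=15, 2+3=5, 10+3=13, 10+3=13 -> [13, 5, 15, 5, 13, 13] (max |s|=15)
Stage 4 (CLIP -7 6): clip(13,-7,6)=6, clip(5,-7,6)=5, clip(15,-7,6)=6, clip(5,-7,6)=5, clip(13,-7,6)=6, clip(13,-7,6)=6 -> [6, 5, 6, 5, 6, 6] (max |s|=6)
Stage 5 (AMPLIFY -2): 6*-2=-12, 5*-2=-10, 6*-2=-12, 5*-2=-10, 6*-2=-12, 6*-2=-12 -> [-12, -10, -12, -10, -12, -12] (max |s|=12)
Stage 6 (CLIP -7 13): clip(-12,-7,13)=-7, clip(-10,-7,13)=-7, clip(-12,-7,13)=-7, clip(-10,-7,13)=-7, clip(-12,-7,13)=-7, clip(-12,-7,13)=-7 -> [-7, -7, -7, -7, -7, -7] (max |s|=7)
Overall max amplitude: 15

Answer: 15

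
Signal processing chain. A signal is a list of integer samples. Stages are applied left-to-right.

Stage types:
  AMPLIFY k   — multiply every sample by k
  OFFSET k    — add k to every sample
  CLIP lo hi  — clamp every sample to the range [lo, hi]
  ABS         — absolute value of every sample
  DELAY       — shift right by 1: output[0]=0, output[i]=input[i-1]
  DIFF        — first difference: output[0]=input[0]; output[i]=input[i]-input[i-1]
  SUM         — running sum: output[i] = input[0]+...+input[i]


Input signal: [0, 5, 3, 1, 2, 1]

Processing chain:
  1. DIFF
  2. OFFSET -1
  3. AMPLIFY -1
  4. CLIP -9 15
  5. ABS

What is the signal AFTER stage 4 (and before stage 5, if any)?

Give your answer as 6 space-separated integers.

Answer: 1 -4 3 3 0 2

Derivation:
Input: [0, 5, 3, 1, 2, 1]
Stage 1 (DIFF): s[0]=0, 5-0=5, 3-5=-2, 1-3=-2, 2-1=1, 1-2=-1 -> [0, 5, -2, -2, 1, -1]
Stage 2 (OFFSET -1): 0+-1=-1, 5+-1=4, -2+-1=-3, -2+-1=-3, 1+-1=0, -1+-1=-2 -> [-1, 4, -3, -3, 0, -2]
Stage 3 (AMPLIFY -1): -1*-1=1, 4*-1=-4, -3*-1=3, -3*-1=3, 0*-1=0, -2*-1=2 -> [1, -4, 3, 3, 0, 2]
Stage 4 (CLIP -9 15): clip(1,-9,15)=1, clip(-4,-9,15)=-4, clip(3,-9,15)=3, clip(3,-9,15)=3, clip(0,-9,15)=0, clip(2,-9,15)=2 -> [1, -4, 3, 3, 0, 2]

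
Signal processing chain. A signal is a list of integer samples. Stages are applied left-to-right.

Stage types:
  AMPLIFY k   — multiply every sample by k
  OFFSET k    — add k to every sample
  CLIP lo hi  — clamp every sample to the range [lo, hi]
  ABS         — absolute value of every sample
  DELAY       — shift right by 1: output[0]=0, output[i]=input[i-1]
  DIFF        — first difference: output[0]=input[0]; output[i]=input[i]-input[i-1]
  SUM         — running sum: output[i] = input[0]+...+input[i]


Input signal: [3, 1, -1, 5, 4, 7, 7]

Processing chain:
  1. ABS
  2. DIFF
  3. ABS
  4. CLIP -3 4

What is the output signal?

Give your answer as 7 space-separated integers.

Answer: 3 2 0 4 1 3 0

Derivation:
Input: [3, 1, -1, 5, 4, 7, 7]
Stage 1 (ABS): |3|=3, |1|=1, |-1|=1, |5|=5, |4|=4, |7|=7, |7|=7 -> [3, 1, 1, 5, 4, 7, 7]
Stage 2 (DIFF): s[0]=3, 1-3=-2, 1-1=0, 5-1=4, 4-5=-1, 7-4=3, 7-7=0 -> [3, -2, 0, 4, -1, 3, 0]
Stage 3 (ABS): |3|=3, |-2|=2, |0|=0, |4|=4, |-1|=1, |3|=3, |0|=0 -> [3, 2, 0, 4, 1, 3, 0]
Stage 4 (CLIP -3 4): clip(3,-3,4)=3, clip(2,-3,4)=2, clip(0,-3,4)=0, clip(4,-3,4)=4, clip(1,-3,4)=1, clip(3,-3,4)=3, clip(0,-3,4)=0 -> [3, 2, 0, 4, 1, 3, 0]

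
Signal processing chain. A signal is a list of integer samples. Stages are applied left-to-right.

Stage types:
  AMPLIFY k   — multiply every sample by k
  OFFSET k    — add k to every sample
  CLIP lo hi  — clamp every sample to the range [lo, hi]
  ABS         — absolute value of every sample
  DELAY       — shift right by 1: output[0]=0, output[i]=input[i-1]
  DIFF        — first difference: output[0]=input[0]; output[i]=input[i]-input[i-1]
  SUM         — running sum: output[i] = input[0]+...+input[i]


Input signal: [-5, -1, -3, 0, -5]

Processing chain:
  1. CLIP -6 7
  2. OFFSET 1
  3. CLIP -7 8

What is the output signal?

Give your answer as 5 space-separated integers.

Answer: -4 0 -2 1 -4

Derivation:
Input: [-5, -1, -3, 0, -5]
Stage 1 (CLIP -6 7): clip(-5,-6,7)=-5, clip(-1,-6,7)=-1, clip(-3,-6,7)=-3, clip(0,-6,7)=0, clip(-5,-6,7)=-5 -> [-5, -1, -3, 0, -5]
Stage 2 (OFFSET 1): -5+1=-4, -1+1=0, -3+1=-2, 0+1=1, -5+1=-4 -> [-4, 0, -2, 1, -4]
Stage 3 (CLIP -7 8): clip(-4,-7,8)=-4, clip(0,-7,8)=0, clip(-2,-7,8)=-2, clip(1,-7,8)=1, clip(-4,-7,8)=-4 -> [-4, 0, -2, 1, -4]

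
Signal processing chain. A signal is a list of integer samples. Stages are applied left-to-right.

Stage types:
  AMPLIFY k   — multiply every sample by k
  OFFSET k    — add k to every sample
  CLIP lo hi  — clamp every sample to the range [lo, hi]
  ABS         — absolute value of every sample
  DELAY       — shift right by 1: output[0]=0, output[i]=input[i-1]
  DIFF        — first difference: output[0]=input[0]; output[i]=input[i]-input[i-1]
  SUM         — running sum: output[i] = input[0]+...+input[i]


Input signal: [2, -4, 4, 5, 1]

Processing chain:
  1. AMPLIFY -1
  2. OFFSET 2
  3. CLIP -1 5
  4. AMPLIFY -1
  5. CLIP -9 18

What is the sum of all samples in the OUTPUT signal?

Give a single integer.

Input: [2, -4, 4, 5, 1]
Stage 1 (AMPLIFY -1): 2*-1=-2, -4*-1=4, 4*-1=-4, 5*-1=-5, 1*-1=-1 -> [-2, 4, -4, -5, -1]
Stage 2 (OFFSET 2): -2+2=0, 4+2=6, -4+2=-2, -5+2=-3, -1+2=1 -> [0, 6, -2, -3, 1]
Stage 3 (CLIP -1 5): clip(0,-1,5)=0, clip(6,-1,5)=5, clip(-2,-1,5)=-1, clip(-3,-1,5)=-1, clip(1,-1,5)=1 -> [0, 5, -1, -1, 1]
Stage 4 (AMPLIFY -1): 0*-1=0, 5*-1=-5, -1*-1=1, -1*-1=1, 1*-1=-1 -> [0, -5, 1, 1, -1]
Stage 5 (CLIP -9 18): clip(0,-9,18)=0, clip(-5,-9,18)=-5, clip(1,-9,18)=1, clip(1,-9,18)=1, clip(-1,-9,18)=-1 -> [0, -5, 1, 1, -1]
Output sum: -4

Answer: -4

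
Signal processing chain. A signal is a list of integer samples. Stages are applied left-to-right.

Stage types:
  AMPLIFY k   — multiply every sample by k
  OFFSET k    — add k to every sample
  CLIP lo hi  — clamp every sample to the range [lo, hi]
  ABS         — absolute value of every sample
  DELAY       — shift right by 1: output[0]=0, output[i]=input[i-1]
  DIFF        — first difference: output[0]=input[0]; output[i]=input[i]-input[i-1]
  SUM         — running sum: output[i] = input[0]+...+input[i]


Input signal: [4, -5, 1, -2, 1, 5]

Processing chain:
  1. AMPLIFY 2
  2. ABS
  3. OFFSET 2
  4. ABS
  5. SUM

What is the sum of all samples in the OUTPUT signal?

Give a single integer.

Input: [4, -5, 1, -2, 1, 5]
Stage 1 (AMPLIFY 2): 4*2=8, -5*2=-10, 1*2=2, -2*2=-4, 1*2=2, 5*2=10 -> [8, -10, 2, -4, 2, 10]
Stage 2 (ABS): |8|=8, |-10|=10, |2|=2, |-4|=4, |2|=2, |10|=10 -> [8, 10, 2, 4, 2, 10]
Stage 3 (OFFSET 2): 8+2=10, 10+2=12, 2+2=4, 4+2=6, 2+2=4, 10+2=12 -> [10, 12, 4, 6, 4, 12]
Stage 4 (ABS): |10|=10, |12|=12, |4|=4, |6|=6, |4|=4, |12|=12 -> [10, 12, 4, 6, 4, 12]
Stage 5 (SUM): sum[0..0]=10, sum[0..1]=22, sum[0..2]=26, sum[0..3]=32, sum[0..4]=36, sum[0..5]=48 -> [10, 22, 26, 32, 36, 48]
Output sum: 174

Answer: 174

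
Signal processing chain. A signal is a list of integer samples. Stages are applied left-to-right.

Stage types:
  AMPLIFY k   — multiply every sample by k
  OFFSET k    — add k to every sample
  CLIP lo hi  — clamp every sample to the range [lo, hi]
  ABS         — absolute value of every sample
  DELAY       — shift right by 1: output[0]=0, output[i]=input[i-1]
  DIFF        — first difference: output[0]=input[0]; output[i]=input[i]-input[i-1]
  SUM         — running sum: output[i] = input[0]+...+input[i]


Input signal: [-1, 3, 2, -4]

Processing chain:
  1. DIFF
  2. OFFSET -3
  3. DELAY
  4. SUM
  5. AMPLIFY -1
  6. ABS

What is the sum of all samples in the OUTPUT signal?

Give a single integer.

Answer: 14

Derivation:
Input: [-1, 3, 2, -4]
Stage 1 (DIFF): s[0]=-1, 3--1=4, 2-3=-1, -4-2=-6 -> [-1, 4, -1, -6]
Stage 2 (OFFSET -3): -1+-3=-4, 4+-3=1, -1+-3=-4, -6+-3=-9 -> [-4, 1, -4, -9]
Stage 3 (DELAY): [0, -4, 1, -4] = [0, -4, 1, -4] -> [0, -4, 1, -4]
Stage 4 (SUM): sum[0..0]=0, sum[0..1]=-4, sum[0..2]=-3, sum[0..3]=-7 -> [0, -4, -3, -7]
Stage 5 (AMPLIFY -1): 0*-1=0, -4*-1=4, -3*-1=3, -7*-1=7 -> [0, 4, 3, 7]
Stage 6 (ABS): |0|=0, |4|=4, |3|=3, |7|=7 -> [0, 4, 3, 7]
Output sum: 14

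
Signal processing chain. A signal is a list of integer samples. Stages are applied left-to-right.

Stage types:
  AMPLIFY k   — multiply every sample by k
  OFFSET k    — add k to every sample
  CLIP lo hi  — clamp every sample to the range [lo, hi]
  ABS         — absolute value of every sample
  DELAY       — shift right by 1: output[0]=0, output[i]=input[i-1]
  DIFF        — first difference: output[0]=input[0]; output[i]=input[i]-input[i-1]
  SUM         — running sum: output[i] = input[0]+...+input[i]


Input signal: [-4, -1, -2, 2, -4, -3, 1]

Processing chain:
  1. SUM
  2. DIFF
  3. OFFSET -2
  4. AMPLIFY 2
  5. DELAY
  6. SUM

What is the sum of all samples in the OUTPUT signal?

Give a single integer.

Input: [-4, -1, -2, 2, -4, -3, 1]
Stage 1 (SUM): sum[0..0]=-4, sum[0..1]=-5, sum[0..2]=-7, sum[0..3]=-5, sum[0..4]=-9, sum[0..5]=-12, sum[0..6]=-11 -> [-4, -5, -7, -5, -9, -12, -11]
Stage 2 (DIFF): s[0]=-4, -5--4=-1, -7--5=-2, -5--7=2, -9--5=-4, -12--9=-3, -11--12=1 -> [-4, -1, -2, 2, -4, -3, 1]
Stage 3 (OFFSET -2): -4+-2=-6, -1+-2=-3, -2+-2=-4, 2+-2=0, -4+-2=-6, -3+-2=-5, 1+-2=-1 -> [-6, -3, -4, 0, -6, -5, -1]
Stage 4 (AMPLIFY 2): -6*2=-12, -3*2=-6, -4*2=-8, 0*2=0, -6*2=-12, -5*2=-10, -1*2=-2 -> [-12, -6, -8, 0, -12, -10, -2]
Stage 5 (DELAY): [0, -12, -6, -8, 0, -12, -10] = [0, -12, -6, -8, 0, -12, -10] -> [0, -12, -6, -8, 0, -12, -10]
Stage 6 (SUM): sum[0..0]=0, sum[0..1]=-12, sum[0..2]=-18, sum[0..3]=-26, sum[0..4]=-26, sum[0..5]=-38, sum[0..6]=-48 -> [0, -12, -18, -26, -26, -38, -48]
Output sum: -168

Answer: -168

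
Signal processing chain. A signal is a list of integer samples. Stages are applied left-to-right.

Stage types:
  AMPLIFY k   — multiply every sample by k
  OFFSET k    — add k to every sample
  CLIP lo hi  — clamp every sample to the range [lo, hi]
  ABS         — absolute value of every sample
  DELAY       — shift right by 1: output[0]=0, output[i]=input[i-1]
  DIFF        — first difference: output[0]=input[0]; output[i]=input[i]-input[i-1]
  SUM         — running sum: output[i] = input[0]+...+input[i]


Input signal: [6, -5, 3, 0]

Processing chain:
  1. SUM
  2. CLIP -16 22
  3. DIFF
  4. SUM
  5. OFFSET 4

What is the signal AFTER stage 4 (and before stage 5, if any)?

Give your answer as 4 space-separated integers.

Answer: 6 1 4 4

Derivation:
Input: [6, -5, 3, 0]
Stage 1 (SUM): sum[0..0]=6, sum[0..1]=1, sum[0..2]=4, sum[0..3]=4 -> [6, 1, 4, 4]
Stage 2 (CLIP -16 22): clip(6,-16,22)=6, clip(1,-16,22)=1, clip(4,-16,22)=4, clip(4,-16,22)=4 -> [6, 1, 4, 4]
Stage 3 (DIFF): s[0]=6, 1-6=-5, 4-1=3, 4-4=0 -> [6, -5, 3, 0]
Stage 4 (SUM): sum[0..0]=6, sum[0..1]=1, sum[0..2]=4, sum[0..3]=4 -> [6, 1, 4, 4]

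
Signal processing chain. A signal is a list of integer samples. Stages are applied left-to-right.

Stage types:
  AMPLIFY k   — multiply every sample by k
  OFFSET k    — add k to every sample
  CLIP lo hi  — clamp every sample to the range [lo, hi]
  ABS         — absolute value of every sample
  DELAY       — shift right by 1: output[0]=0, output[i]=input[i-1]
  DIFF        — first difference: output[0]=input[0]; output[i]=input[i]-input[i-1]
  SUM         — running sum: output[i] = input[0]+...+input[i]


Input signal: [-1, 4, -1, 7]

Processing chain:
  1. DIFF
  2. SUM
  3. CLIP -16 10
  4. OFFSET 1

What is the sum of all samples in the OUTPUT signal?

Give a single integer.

Answer: 13

Derivation:
Input: [-1, 4, -1, 7]
Stage 1 (DIFF): s[0]=-1, 4--1=5, -1-4=-5, 7--1=8 -> [-1, 5, -5, 8]
Stage 2 (SUM): sum[0..0]=-1, sum[0..1]=4, sum[0..2]=-1, sum[0..3]=7 -> [-1, 4, -1, 7]
Stage 3 (CLIP -16 10): clip(-1,-16,10)=-1, clip(4,-16,10)=4, clip(-1,-16,10)=-1, clip(7,-16,10)=7 -> [-1, 4, -1, 7]
Stage 4 (OFFSET 1): -1+1=0, 4+1=5, -1+1=0, 7+1=8 -> [0, 5, 0, 8]
Output sum: 13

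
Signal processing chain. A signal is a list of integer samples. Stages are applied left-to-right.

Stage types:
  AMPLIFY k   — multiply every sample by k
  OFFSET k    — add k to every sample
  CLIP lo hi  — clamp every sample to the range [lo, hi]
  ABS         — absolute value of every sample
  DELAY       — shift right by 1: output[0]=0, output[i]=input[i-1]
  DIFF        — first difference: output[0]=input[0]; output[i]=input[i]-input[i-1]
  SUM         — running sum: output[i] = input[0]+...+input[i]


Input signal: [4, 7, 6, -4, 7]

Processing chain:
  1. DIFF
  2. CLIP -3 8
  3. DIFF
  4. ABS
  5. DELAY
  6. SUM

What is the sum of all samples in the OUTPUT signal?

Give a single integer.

Answer: 29

Derivation:
Input: [4, 7, 6, -4, 7]
Stage 1 (DIFF): s[0]=4, 7-4=3, 6-7=-1, -4-6=-10, 7--4=11 -> [4, 3, -1, -10, 11]
Stage 2 (CLIP -3 8): clip(4,-3,8)=4, clip(3,-3,8)=3, clip(-1,-3,8)=-1, clip(-10,-3,8)=-3, clip(11,-3,8)=8 -> [4, 3, -1, -3, 8]
Stage 3 (DIFF): s[0]=4, 3-4=-1, -1-3=-4, -3--1=-2, 8--3=11 -> [4, -1, -4, -2, 11]
Stage 4 (ABS): |4|=4, |-1|=1, |-4|=4, |-2|=2, |11|=11 -> [4, 1, 4, 2, 11]
Stage 5 (DELAY): [0, 4, 1, 4, 2] = [0, 4, 1, 4, 2] -> [0, 4, 1, 4, 2]
Stage 6 (SUM): sum[0..0]=0, sum[0..1]=4, sum[0..2]=5, sum[0..3]=9, sum[0..4]=11 -> [0, 4, 5, 9, 11]
Output sum: 29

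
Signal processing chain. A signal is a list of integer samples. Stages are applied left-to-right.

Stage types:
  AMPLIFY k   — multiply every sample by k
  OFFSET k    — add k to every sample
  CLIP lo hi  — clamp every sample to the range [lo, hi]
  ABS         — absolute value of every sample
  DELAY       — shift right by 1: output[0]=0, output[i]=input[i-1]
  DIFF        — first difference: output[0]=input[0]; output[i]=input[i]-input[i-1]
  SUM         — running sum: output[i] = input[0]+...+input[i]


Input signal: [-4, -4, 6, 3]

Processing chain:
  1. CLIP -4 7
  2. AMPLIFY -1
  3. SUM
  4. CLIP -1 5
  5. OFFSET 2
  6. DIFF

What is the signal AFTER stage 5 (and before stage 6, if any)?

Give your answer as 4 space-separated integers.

Input: [-4, -4, 6, 3]
Stage 1 (CLIP -4 7): clip(-4,-4,7)=-4, clip(-4,-4,7)=-4, clip(6,-4,7)=6, clip(3,-4,7)=3 -> [-4, -4, 6, 3]
Stage 2 (AMPLIFY -1): -4*-1=4, -4*-1=4, 6*-1=-6, 3*-1=-3 -> [4, 4, -6, -3]
Stage 3 (SUM): sum[0..0]=4, sum[0..1]=8, sum[0..2]=2, sum[0..3]=-1 -> [4, 8, 2, -1]
Stage 4 (CLIP -1 5): clip(4,-1,5)=4, clip(8,-1,5)=5, clip(2,-1,5)=2, clip(-1,-1,5)=-1 -> [4, 5, 2, -1]
Stage 5 (OFFSET 2): 4+2=6, 5+2=7, 2+2=4, -1+2=1 -> [6, 7, 4, 1]

Answer: 6 7 4 1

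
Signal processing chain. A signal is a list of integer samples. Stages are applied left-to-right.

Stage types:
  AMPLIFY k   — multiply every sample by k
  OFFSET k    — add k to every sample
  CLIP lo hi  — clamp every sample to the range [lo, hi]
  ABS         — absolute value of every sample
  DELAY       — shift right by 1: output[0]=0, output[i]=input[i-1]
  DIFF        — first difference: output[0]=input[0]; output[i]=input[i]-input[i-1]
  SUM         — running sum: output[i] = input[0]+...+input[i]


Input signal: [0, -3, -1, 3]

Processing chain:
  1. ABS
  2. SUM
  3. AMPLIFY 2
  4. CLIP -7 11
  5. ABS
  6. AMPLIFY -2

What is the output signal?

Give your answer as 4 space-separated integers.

Answer: 0 -12 -16 -22

Derivation:
Input: [0, -3, -1, 3]
Stage 1 (ABS): |0|=0, |-3|=3, |-1|=1, |3|=3 -> [0, 3, 1, 3]
Stage 2 (SUM): sum[0..0]=0, sum[0..1]=3, sum[0..2]=4, sum[0..3]=7 -> [0, 3, 4, 7]
Stage 3 (AMPLIFY 2): 0*2=0, 3*2=6, 4*2=8, 7*2=14 -> [0, 6, 8, 14]
Stage 4 (CLIP -7 11): clip(0,-7,11)=0, clip(6,-7,11)=6, clip(8,-7,11)=8, clip(14,-7,11)=11 -> [0, 6, 8, 11]
Stage 5 (ABS): |0|=0, |6|=6, |8|=8, |11|=11 -> [0, 6, 8, 11]
Stage 6 (AMPLIFY -2): 0*-2=0, 6*-2=-12, 8*-2=-16, 11*-2=-22 -> [0, -12, -16, -22]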